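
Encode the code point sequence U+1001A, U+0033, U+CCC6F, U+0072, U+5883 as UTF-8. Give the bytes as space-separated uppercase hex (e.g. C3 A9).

F0 90 80 9A 33 F3 8C B1 AF 72 E5 A2 83

U+1001A: 4-byte form → F0 90 80 9A.
U+0033: 1-byte form → 33.
U+CCC6F: 4-byte form → F3 8C B1 AF.
U+0072: 1-byte form → 72.
U+5883: 3-byte form → E5 A2 83.
Concatenated (13 bytes): F0 90 80 9A 33 F3 8C B1 AF 72 E5 A2 83.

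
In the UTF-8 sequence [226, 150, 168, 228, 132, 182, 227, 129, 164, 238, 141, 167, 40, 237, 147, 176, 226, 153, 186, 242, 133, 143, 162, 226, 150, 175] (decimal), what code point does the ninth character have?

Offset 0: leading byte 0xE2 = 11100010 → 3-byte char #1 = E2 96 A8.
Offset 3: leading byte 0xE4 = 11100100 → 3-byte char #2 = E4 84 B6.
Offset 6: leading byte 0xE3 = 11100011 → 3-byte char #3 = E3 81 A4.
Offset 9: leading byte 0xEE = 11101110 → 3-byte char #4 = EE 8D A7.
Offset 12: leading byte 0x28 = 00101000 → 1-byte char #5 = 28.
Offset 13: leading byte 0xED = 11101101 → 3-byte char #6 = ED 93 B0.
Offset 16: leading byte 0xE2 = 11100010 → 3-byte char #7 = E2 99 BA.
Offset 19: leading byte 0xF2 = 11110010 → 4-byte char #8 = F2 85 8F A2.
Offset 23: leading byte 0xE2 = 11100010 → 3-byte char #9 = E2 96 AF.
Leading byte 0xE2 = 11100010 matches 1110xxxx → 3-byte sequence.
Byte 1: 0xE2 = 11100010, payload 0010 (4 bits).
Byte 2: 0x96 = 10010110 (10xxxxxx ✓), payload 010110.
Byte 3: 0xAF = 10101111 (10xxxxxx ✓), payload 101111.
Concatenate: 0010010110101111 = 0x25AF (16 bits → U+25AF).

U+25AF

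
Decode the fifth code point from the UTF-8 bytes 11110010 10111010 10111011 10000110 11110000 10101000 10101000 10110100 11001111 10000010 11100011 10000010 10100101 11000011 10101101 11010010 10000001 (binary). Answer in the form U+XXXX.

U+00ED

Offset 0: leading byte 0xF2 = 11110010 → 4-byte char #1 = F2 BA BB 86.
Offset 4: leading byte 0xF0 = 11110000 → 4-byte char #2 = F0 A8 A8 B4.
Offset 8: leading byte 0xCF = 11001111 → 2-byte char #3 = CF 82.
Offset 10: leading byte 0xE3 = 11100011 → 3-byte char #4 = E3 82 A5.
Offset 13: leading byte 0xC3 = 11000011 → 2-byte char #5 = C3 AD.
Leading byte 0xC3 = 11000011 matches 110xxxxx → 2-byte sequence.
Byte 1: 0xC3 = 11000011, payload 00011 (5 bits).
Byte 2: 0xAD = 10101101 (10xxxxxx ✓), payload 101101.
Concatenate: 00011101101 = 0xED (11 bits → U+00ED).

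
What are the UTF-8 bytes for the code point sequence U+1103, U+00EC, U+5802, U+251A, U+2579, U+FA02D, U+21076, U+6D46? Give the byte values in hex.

U+1103: 3-byte form → E1 84 83.
U+00EC: 2-byte form → C3 AC.
U+5802: 3-byte form → E5 A0 82.
U+251A: 3-byte form → E2 94 9A.
U+2579: 3-byte form → E2 95 B9.
U+FA02D: 4-byte form → F3 BA 80 AD.
U+21076: 4-byte form → F0 A1 81 B6.
U+6D46: 3-byte form → E6 B5 86.
Concatenated (25 bytes): E1 84 83 C3 AC E5 A0 82 E2 94 9A E2 95 B9 F3 BA 80 AD F0 A1 81 B6 E6 B5 86.

E1 84 83 C3 AC E5 A0 82 E2 94 9A E2 95 B9 F3 BA 80 AD F0 A1 81 B6 E6 B5 86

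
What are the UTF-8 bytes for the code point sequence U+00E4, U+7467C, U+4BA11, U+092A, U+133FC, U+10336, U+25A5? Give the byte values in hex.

C3 A4 F1 B4 99 BC F1 8B A8 91 E0 A4 AA F0 93 8F BC F0 90 8C B6 E2 96 A5

U+00E4: 2-byte form → C3 A4.
U+7467C: 4-byte form → F1 B4 99 BC.
U+4BA11: 4-byte form → F1 8B A8 91.
U+092A: 3-byte form → E0 A4 AA.
U+133FC: 4-byte form → F0 93 8F BC.
U+10336: 4-byte form → F0 90 8C B6.
U+25A5: 3-byte form → E2 96 A5.
Concatenated (24 bytes): C3 A4 F1 B4 99 BC F1 8B A8 91 E0 A4 AA F0 93 8F BC F0 90 8C B6 E2 96 A5.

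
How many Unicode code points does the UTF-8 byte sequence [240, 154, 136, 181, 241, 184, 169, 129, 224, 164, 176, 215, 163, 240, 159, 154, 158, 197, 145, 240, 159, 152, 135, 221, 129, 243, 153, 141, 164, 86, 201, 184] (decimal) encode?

11

Byte at offset 0: 0xF0 = 11110000 → 4-byte char (#1). Advance 4.
Byte at offset 4: 0xF1 = 11110001 → 4-byte char (#2). Advance 4.
Byte at offset 8: 0xE0 = 11100000 → 3-byte char (#3). Advance 3.
Byte at offset 11: 0xD7 = 11010111 → 2-byte char (#4). Advance 2.
Byte at offset 13: 0xF0 = 11110000 → 4-byte char (#5). Advance 4.
Byte at offset 17: 0xC5 = 11000101 → 2-byte char (#6). Advance 2.
Byte at offset 19: 0xF0 = 11110000 → 4-byte char (#7). Advance 4.
Byte at offset 23: 0xDD = 11011101 → 2-byte char (#8). Advance 2.
Byte at offset 25: 0xF3 = 11110011 → 4-byte char (#9). Advance 4.
Byte at offset 29: 0x56 = 01010110 → 1-byte char (#10). Advance 1.
Byte at offset 30: 0xC9 = 11001001 → 2-byte char (#11). Advance 2.
Reached end at offset 32 after 11 code points.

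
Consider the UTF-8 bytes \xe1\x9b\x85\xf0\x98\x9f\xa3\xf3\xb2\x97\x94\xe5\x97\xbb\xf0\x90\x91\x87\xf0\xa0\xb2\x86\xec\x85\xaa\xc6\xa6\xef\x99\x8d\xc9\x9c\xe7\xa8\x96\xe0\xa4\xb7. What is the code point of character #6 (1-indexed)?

Offset 0: leading byte 0xE1 = 11100001 → 3-byte char #1 = E1 9B 85.
Offset 3: leading byte 0xF0 = 11110000 → 4-byte char #2 = F0 98 9F A3.
Offset 7: leading byte 0xF3 = 11110011 → 4-byte char #3 = F3 B2 97 94.
Offset 11: leading byte 0xE5 = 11100101 → 3-byte char #4 = E5 97 BB.
Offset 14: leading byte 0xF0 = 11110000 → 4-byte char #5 = F0 90 91 87.
Offset 18: leading byte 0xF0 = 11110000 → 4-byte char #6 = F0 A0 B2 86.
Leading byte 0xF0 = 11110000 matches 11110xxx → 4-byte sequence.
Byte 1: 0xF0 = 11110000, payload 000 (3 bits).
Byte 2: 0xA0 = 10100000 (10xxxxxx ✓), payload 100000.
Byte 3: 0xB2 = 10110010 (10xxxxxx ✓), payload 110010.
Byte 4: 0x86 = 10000110 (10xxxxxx ✓), payload 000110.
Concatenate: 000100000110010000110 = 0x20C86 (21 bits → U+20C86).

U+20C86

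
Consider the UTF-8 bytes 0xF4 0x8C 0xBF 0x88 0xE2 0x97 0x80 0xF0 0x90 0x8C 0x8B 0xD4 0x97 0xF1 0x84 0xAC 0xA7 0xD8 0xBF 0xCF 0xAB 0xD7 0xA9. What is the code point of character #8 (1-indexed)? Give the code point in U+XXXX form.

U+05E9

Offset 0: leading byte 0xF4 = 11110100 → 4-byte char #1 = F4 8C BF 88.
Offset 4: leading byte 0xE2 = 11100010 → 3-byte char #2 = E2 97 80.
Offset 7: leading byte 0xF0 = 11110000 → 4-byte char #3 = F0 90 8C 8B.
Offset 11: leading byte 0xD4 = 11010100 → 2-byte char #4 = D4 97.
Offset 13: leading byte 0xF1 = 11110001 → 4-byte char #5 = F1 84 AC A7.
Offset 17: leading byte 0xD8 = 11011000 → 2-byte char #6 = D8 BF.
Offset 19: leading byte 0xCF = 11001111 → 2-byte char #7 = CF AB.
Offset 21: leading byte 0xD7 = 11010111 → 2-byte char #8 = D7 A9.
Leading byte 0xD7 = 11010111 matches 110xxxxx → 2-byte sequence.
Byte 1: 0xD7 = 11010111, payload 10111 (5 bits).
Byte 2: 0xA9 = 10101001 (10xxxxxx ✓), payload 101001.
Concatenate: 10111101001 = 0x5E9 (11 bits → U+05E9).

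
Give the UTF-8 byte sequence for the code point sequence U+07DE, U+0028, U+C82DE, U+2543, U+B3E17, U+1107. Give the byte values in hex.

DF 9E 28 F3 88 8B 9E E2 95 83 F2 B3 B8 97 E1 84 87

U+07DE: 2-byte form → DF 9E.
U+0028: 1-byte form → 28.
U+C82DE: 4-byte form → F3 88 8B 9E.
U+2543: 3-byte form → E2 95 83.
U+B3E17: 4-byte form → F2 B3 B8 97.
U+1107: 3-byte form → E1 84 87.
Concatenated (17 bytes): DF 9E 28 F3 88 8B 9E E2 95 83 F2 B3 B8 97 E1 84 87.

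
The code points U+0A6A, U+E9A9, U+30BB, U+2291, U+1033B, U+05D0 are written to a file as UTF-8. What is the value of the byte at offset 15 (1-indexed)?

1-indexed offset 15 is 0-indexed offset 14.
U+0A6A → 3-byte form E0 A9 AA at offsets 0–2.
U+E9A9 → 3-byte form EE A6 A9 at offsets 3–5.
U+30BB → 3-byte form E3 82 BB at offsets 6–8.
U+2291 → 3-byte form E2 8A 91 at offsets 9–11.
U+1033B → 4-byte form F0 90 8C BB at offsets 12–15.
Offset 14 falls in char 5's range; it's byte 3 of F0 90 8C BB = 0x8C.

0x8C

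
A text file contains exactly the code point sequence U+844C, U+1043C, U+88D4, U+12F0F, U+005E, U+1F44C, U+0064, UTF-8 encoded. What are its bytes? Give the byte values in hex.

U+844C: 3-byte form → E8 91 8C.
U+1043C: 4-byte form → F0 90 90 BC.
U+88D4: 3-byte form → E8 A3 94.
U+12F0F: 4-byte form → F0 92 BC 8F.
U+005E: 1-byte form → 5E.
U+1F44C: 4-byte form → F0 9F 91 8C.
U+0064: 1-byte form → 64.
Concatenated (20 bytes): E8 91 8C F0 90 90 BC E8 A3 94 F0 92 BC 8F 5E F0 9F 91 8C 64.

E8 91 8C F0 90 90 BC E8 A3 94 F0 92 BC 8F 5E F0 9F 91 8C 64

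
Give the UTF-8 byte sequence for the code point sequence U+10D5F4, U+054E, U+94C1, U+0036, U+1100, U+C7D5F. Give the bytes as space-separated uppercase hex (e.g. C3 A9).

U+10D5F4: 4-byte form → F4 8D 97 B4.
U+054E: 2-byte form → D5 8E.
U+94C1: 3-byte form → E9 93 81.
U+0036: 1-byte form → 36.
U+1100: 3-byte form → E1 84 80.
U+C7D5F: 4-byte form → F3 87 B5 9F.
Concatenated (17 bytes): F4 8D 97 B4 D5 8E E9 93 81 36 E1 84 80 F3 87 B5 9F.

F4 8D 97 B4 D5 8E E9 93 81 36 E1 84 80 F3 87 B5 9F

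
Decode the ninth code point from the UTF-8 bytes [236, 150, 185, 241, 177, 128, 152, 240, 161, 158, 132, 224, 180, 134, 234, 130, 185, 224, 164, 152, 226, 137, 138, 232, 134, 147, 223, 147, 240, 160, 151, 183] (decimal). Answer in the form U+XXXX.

U+07D3

Offset 0: leading byte 0xEC = 11101100 → 3-byte char #1 = EC 96 B9.
Offset 3: leading byte 0xF1 = 11110001 → 4-byte char #2 = F1 B1 80 98.
Offset 7: leading byte 0xF0 = 11110000 → 4-byte char #3 = F0 A1 9E 84.
Offset 11: leading byte 0xE0 = 11100000 → 3-byte char #4 = E0 B4 86.
Offset 14: leading byte 0xEA = 11101010 → 3-byte char #5 = EA 82 B9.
Offset 17: leading byte 0xE0 = 11100000 → 3-byte char #6 = E0 A4 98.
Offset 20: leading byte 0xE2 = 11100010 → 3-byte char #7 = E2 89 8A.
Offset 23: leading byte 0xE8 = 11101000 → 3-byte char #8 = E8 86 93.
Offset 26: leading byte 0xDF = 11011111 → 2-byte char #9 = DF 93.
Leading byte 0xDF = 11011111 matches 110xxxxx → 2-byte sequence.
Byte 1: 0xDF = 11011111, payload 11111 (5 bits).
Byte 2: 0x93 = 10010011 (10xxxxxx ✓), payload 010011.
Concatenate: 11111010011 = 0x7D3 (11 bits → U+07D3).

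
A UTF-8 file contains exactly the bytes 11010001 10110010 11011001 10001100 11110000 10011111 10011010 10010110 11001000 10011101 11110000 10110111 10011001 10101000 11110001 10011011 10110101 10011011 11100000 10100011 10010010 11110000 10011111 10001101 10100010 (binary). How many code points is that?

8

Byte at offset 0: 0xD1 = 11010001 → 2-byte char (#1). Advance 2.
Byte at offset 2: 0xD9 = 11011001 → 2-byte char (#2). Advance 2.
Byte at offset 4: 0xF0 = 11110000 → 4-byte char (#3). Advance 4.
Byte at offset 8: 0xC8 = 11001000 → 2-byte char (#4). Advance 2.
Byte at offset 10: 0xF0 = 11110000 → 4-byte char (#5). Advance 4.
Byte at offset 14: 0xF1 = 11110001 → 4-byte char (#6). Advance 4.
Byte at offset 18: 0xE0 = 11100000 → 3-byte char (#7). Advance 3.
Byte at offset 21: 0xF0 = 11110000 → 4-byte char (#8). Advance 4.
Reached end at offset 25 after 8 code points.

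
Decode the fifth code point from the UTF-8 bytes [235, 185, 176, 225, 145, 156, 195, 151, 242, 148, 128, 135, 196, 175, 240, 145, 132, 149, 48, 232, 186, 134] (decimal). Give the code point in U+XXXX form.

Offset 0: leading byte 0xEB = 11101011 → 3-byte char #1 = EB B9 B0.
Offset 3: leading byte 0xE1 = 11100001 → 3-byte char #2 = E1 91 9C.
Offset 6: leading byte 0xC3 = 11000011 → 2-byte char #3 = C3 97.
Offset 8: leading byte 0xF2 = 11110010 → 4-byte char #4 = F2 94 80 87.
Offset 12: leading byte 0xC4 = 11000100 → 2-byte char #5 = C4 AF.
Leading byte 0xC4 = 11000100 matches 110xxxxx → 2-byte sequence.
Byte 1: 0xC4 = 11000100, payload 00100 (5 bits).
Byte 2: 0xAF = 10101111 (10xxxxxx ✓), payload 101111.
Concatenate: 00100101111 = 0x12F (11 bits → U+012F).

U+012F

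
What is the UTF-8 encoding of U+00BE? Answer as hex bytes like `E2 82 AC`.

C2 BE

U+00BE = 0xBE = 190 decimal. In range U+0080–U+07FF → 2-byte form: 110xxxxx 10xxxxxx.
Binary (11 bits): 00010111110.
Split 5+6: 00010 | 111110.
Byte 1: 11000010 = 0xC2.
Byte 2: 10111110 = 0xBE.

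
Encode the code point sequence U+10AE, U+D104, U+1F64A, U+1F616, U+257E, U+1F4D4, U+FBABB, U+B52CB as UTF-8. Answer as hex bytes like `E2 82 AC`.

U+10AE: 3-byte form → E1 82 AE.
U+D104: 3-byte form → ED 84 84.
U+1F64A: 4-byte form → F0 9F 99 8A.
U+1F616: 4-byte form → F0 9F 98 96.
U+257E: 3-byte form → E2 95 BE.
U+1F4D4: 4-byte form → F0 9F 93 94.
U+FBABB: 4-byte form → F3 BB AA BB.
U+B52CB: 4-byte form → F2 B5 8B 8B.
Concatenated (29 bytes): E1 82 AE ED 84 84 F0 9F 99 8A F0 9F 98 96 E2 95 BE F0 9F 93 94 F3 BB AA BB F2 B5 8B 8B.

E1 82 AE ED 84 84 F0 9F 99 8A F0 9F 98 96 E2 95 BE F0 9F 93 94 F3 BB AA BB F2 B5 8B 8B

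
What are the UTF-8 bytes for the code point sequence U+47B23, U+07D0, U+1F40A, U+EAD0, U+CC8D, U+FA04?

U+47B23: 4-byte form → F1 87 AC A3.
U+07D0: 2-byte form → DF 90.
U+1F40A: 4-byte form → F0 9F 90 8A.
U+EAD0: 3-byte form → EE AB 90.
U+CC8D: 3-byte form → EC B2 8D.
U+FA04: 3-byte form → EF A8 84.
Concatenated (19 bytes): F1 87 AC A3 DF 90 F0 9F 90 8A EE AB 90 EC B2 8D EF A8 84.

F1 87 AC A3 DF 90 F0 9F 90 8A EE AB 90 EC B2 8D EF A8 84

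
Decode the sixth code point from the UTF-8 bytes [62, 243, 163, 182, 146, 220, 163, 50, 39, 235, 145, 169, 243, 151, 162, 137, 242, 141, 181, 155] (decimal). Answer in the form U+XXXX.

Offset 0: leading byte 0x3E = 00111110 → 1-byte char #1 = 3E.
Offset 1: leading byte 0xF3 = 11110011 → 4-byte char #2 = F3 A3 B6 92.
Offset 5: leading byte 0xDC = 11011100 → 2-byte char #3 = DC A3.
Offset 7: leading byte 0x32 = 00110010 → 1-byte char #4 = 32.
Offset 8: leading byte 0x27 = 00100111 → 1-byte char #5 = 27.
Offset 9: leading byte 0xEB = 11101011 → 3-byte char #6 = EB 91 A9.
Leading byte 0xEB = 11101011 matches 1110xxxx → 3-byte sequence.
Byte 1: 0xEB = 11101011, payload 1011 (4 bits).
Byte 2: 0x91 = 10010001 (10xxxxxx ✓), payload 010001.
Byte 3: 0xA9 = 10101001 (10xxxxxx ✓), payload 101001.
Concatenate: 1011010001101001 = 0xB469 (16 bits → U+B469).

U+B469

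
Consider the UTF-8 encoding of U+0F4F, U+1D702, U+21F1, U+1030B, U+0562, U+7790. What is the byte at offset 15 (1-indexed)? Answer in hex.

0xD5

1-indexed offset 15 is 0-indexed offset 14.
U+0F4F → 3-byte form E0 BD 8F at offsets 0–2.
U+1D702 → 4-byte form F0 9D 9C 82 at offsets 3–6.
U+21F1 → 3-byte form E2 87 B1 at offsets 7–9.
U+1030B → 4-byte form F0 90 8C 8B at offsets 10–13.
U+0562 → 2-byte form D5 A2 at offsets 14–15.
Offset 14 falls in char 5's range; it's byte 1 of D5 A2 = 0xD5.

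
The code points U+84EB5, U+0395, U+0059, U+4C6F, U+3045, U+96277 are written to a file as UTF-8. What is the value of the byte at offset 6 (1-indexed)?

0x95

1-indexed offset 6 is 0-indexed offset 5.
U+84EB5 → 4-byte form F2 84 BA B5 at offsets 0–3.
U+0395 → 2-byte form CE 95 at offsets 4–5.
Offset 5 falls in char 2's range; it's byte 2 of CE 95 = 0x95.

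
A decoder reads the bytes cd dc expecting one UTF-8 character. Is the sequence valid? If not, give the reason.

invalid (non-continuation byte where continuation expected)

Leading byte 0xCD = 11001101 → 2-byte form.
Byte 2 is 0xDC = 11011100, which is not 10xxxxxx — expected a continuation byte.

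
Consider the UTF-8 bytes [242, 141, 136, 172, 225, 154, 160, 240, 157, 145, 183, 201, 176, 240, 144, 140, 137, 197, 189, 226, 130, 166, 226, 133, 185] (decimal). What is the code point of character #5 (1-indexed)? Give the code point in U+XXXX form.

Offset 0: leading byte 0xF2 = 11110010 → 4-byte char #1 = F2 8D 88 AC.
Offset 4: leading byte 0xE1 = 11100001 → 3-byte char #2 = E1 9A A0.
Offset 7: leading byte 0xF0 = 11110000 → 4-byte char #3 = F0 9D 91 B7.
Offset 11: leading byte 0xC9 = 11001001 → 2-byte char #4 = C9 B0.
Offset 13: leading byte 0xF0 = 11110000 → 4-byte char #5 = F0 90 8C 89.
Leading byte 0xF0 = 11110000 matches 11110xxx → 4-byte sequence.
Byte 1: 0xF0 = 11110000, payload 000 (3 bits).
Byte 2: 0x90 = 10010000 (10xxxxxx ✓), payload 010000.
Byte 3: 0x8C = 10001100 (10xxxxxx ✓), payload 001100.
Byte 4: 0x89 = 10001001 (10xxxxxx ✓), payload 001001.
Concatenate: 000010000001100001001 = 0x10309 (21 bits → U+10309).

U+10309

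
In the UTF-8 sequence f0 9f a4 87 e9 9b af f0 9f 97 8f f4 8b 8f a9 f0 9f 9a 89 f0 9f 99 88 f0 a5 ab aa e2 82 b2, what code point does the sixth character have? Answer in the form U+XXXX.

Offset 0: leading byte 0xF0 = 11110000 → 4-byte char #1 = F0 9F A4 87.
Offset 4: leading byte 0xE9 = 11101001 → 3-byte char #2 = E9 9B AF.
Offset 7: leading byte 0xF0 = 11110000 → 4-byte char #3 = F0 9F 97 8F.
Offset 11: leading byte 0xF4 = 11110100 → 4-byte char #4 = F4 8B 8F A9.
Offset 15: leading byte 0xF0 = 11110000 → 4-byte char #5 = F0 9F 9A 89.
Offset 19: leading byte 0xF0 = 11110000 → 4-byte char #6 = F0 9F 99 88.
Leading byte 0xF0 = 11110000 matches 11110xxx → 4-byte sequence.
Byte 1: 0xF0 = 11110000, payload 000 (3 bits).
Byte 2: 0x9F = 10011111 (10xxxxxx ✓), payload 011111.
Byte 3: 0x99 = 10011001 (10xxxxxx ✓), payload 011001.
Byte 4: 0x88 = 10001000 (10xxxxxx ✓), payload 001000.
Concatenate: 000011111011001001000 = 0x1F648 (21 bits → U+1F648).

U+1F648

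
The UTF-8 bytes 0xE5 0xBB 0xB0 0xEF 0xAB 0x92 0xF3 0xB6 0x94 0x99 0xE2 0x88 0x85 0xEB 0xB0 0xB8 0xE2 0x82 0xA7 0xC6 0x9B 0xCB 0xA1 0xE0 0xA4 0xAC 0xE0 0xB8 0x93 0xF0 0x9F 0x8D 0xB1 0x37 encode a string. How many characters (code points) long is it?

Byte at offset 0: 0xE5 = 11100101 → 3-byte char (#1). Advance 3.
Byte at offset 3: 0xEF = 11101111 → 3-byte char (#2). Advance 3.
Byte at offset 6: 0xF3 = 11110011 → 4-byte char (#3). Advance 4.
Byte at offset 10: 0xE2 = 11100010 → 3-byte char (#4). Advance 3.
Byte at offset 13: 0xEB = 11101011 → 3-byte char (#5). Advance 3.
Byte at offset 16: 0xE2 = 11100010 → 3-byte char (#6). Advance 3.
Byte at offset 19: 0xC6 = 11000110 → 2-byte char (#7). Advance 2.
Byte at offset 21: 0xCB = 11001011 → 2-byte char (#8). Advance 2.
Byte at offset 23: 0xE0 = 11100000 → 3-byte char (#9). Advance 3.
Byte at offset 26: 0xE0 = 11100000 → 3-byte char (#10). Advance 3.
Byte at offset 29: 0xF0 = 11110000 → 4-byte char (#11). Advance 4.
Byte at offset 33: 0x37 = 00110111 → 1-byte char (#12). Advance 1.
Reached end at offset 34 after 12 code points.

12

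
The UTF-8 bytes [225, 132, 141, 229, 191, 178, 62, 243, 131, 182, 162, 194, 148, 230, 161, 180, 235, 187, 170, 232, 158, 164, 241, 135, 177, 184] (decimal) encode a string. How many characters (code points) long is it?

Byte at offset 0: 0xE1 = 11100001 → 3-byte char (#1). Advance 3.
Byte at offset 3: 0xE5 = 11100101 → 3-byte char (#2). Advance 3.
Byte at offset 6: 0x3E = 00111110 → 1-byte char (#3). Advance 1.
Byte at offset 7: 0xF3 = 11110011 → 4-byte char (#4). Advance 4.
Byte at offset 11: 0xC2 = 11000010 → 2-byte char (#5). Advance 2.
Byte at offset 13: 0xE6 = 11100110 → 3-byte char (#6). Advance 3.
Byte at offset 16: 0xEB = 11101011 → 3-byte char (#7). Advance 3.
Byte at offset 19: 0xE8 = 11101000 → 3-byte char (#8). Advance 3.
Byte at offset 22: 0xF1 = 11110001 → 4-byte char (#9). Advance 4.
Reached end at offset 26 after 9 code points.

9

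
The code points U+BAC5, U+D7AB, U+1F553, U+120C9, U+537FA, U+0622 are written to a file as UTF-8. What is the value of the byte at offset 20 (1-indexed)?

1-indexed offset 20 is 0-indexed offset 19.
U+BAC5 → 3-byte form EB AB 85 at offsets 0–2.
U+D7AB → 3-byte form ED 9E AB at offsets 3–5.
U+1F553 → 4-byte form F0 9F 95 93 at offsets 6–9.
U+120C9 → 4-byte form F0 92 83 89 at offsets 10–13.
U+537FA → 4-byte form F1 93 9F BA at offsets 14–17.
U+0622 → 2-byte form D8 A2 at offsets 18–19.
Offset 19 falls in char 6's range; it's byte 2 of D8 A2 = 0xA2.

0xA2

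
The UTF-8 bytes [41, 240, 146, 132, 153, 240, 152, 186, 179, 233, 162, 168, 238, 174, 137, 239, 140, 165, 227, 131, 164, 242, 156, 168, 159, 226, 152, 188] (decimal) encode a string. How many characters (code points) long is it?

Byte at offset 0: 0x29 = 00101001 → 1-byte char (#1). Advance 1.
Byte at offset 1: 0xF0 = 11110000 → 4-byte char (#2). Advance 4.
Byte at offset 5: 0xF0 = 11110000 → 4-byte char (#3). Advance 4.
Byte at offset 9: 0xE9 = 11101001 → 3-byte char (#4). Advance 3.
Byte at offset 12: 0xEE = 11101110 → 3-byte char (#5). Advance 3.
Byte at offset 15: 0xEF = 11101111 → 3-byte char (#6). Advance 3.
Byte at offset 18: 0xE3 = 11100011 → 3-byte char (#7). Advance 3.
Byte at offset 21: 0xF2 = 11110010 → 4-byte char (#8). Advance 4.
Byte at offset 25: 0xE2 = 11100010 → 3-byte char (#9). Advance 3.
Reached end at offset 28 after 9 code points.

9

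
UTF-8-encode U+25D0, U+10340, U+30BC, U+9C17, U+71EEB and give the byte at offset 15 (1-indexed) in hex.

0xB1

1-indexed offset 15 is 0-indexed offset 14.
U+25D0 → 3-byte form E2 97 90 at offsets 0–2.
U+10340 → 4-byte form F0 90 8D 80 at offsets 3–6.
U+30BC → 3-byte form E3 82 BC at offsets 7–9.
U+9C17 → 3-byte form E9 B0 97 at offsets 10–12.
U+71EEB → 4-byte form F1 B1 BB AB at offsets 13–16.
Offset 14 falls in char 5's range; it's byte 2 of F1 B1 BB AB = 0xB1.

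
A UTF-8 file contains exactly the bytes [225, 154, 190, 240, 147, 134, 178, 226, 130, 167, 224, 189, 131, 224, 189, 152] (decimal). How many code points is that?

Byte at offset 0: 0xE1 = 11100001 → 3-byte char (#1). Advance 3.
Byte at offset 3: 0xF0 = 11110000 → 4-byte char (#2). Advance 4.
Byte at offset 7: 0xE2 = 11100010 → 3-byte char (#3). Advance 3.
Byte at offset 10: 0xE0 = 11100000 → 3-byte char (#4). Advance 3.
Byte at offset 13: 0xE0 = 11100000 → 3-byte char (#5). Advance 3.
Reached end at offset 16 after 5 code points.

5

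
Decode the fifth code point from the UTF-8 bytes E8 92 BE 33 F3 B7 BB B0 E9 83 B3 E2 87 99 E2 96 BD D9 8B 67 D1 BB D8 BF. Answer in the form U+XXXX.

U+21D9

Offset 0: leading byte 0xE8 = 11101000 → 3-byte char #1 = E8 92 BE.
Offset 3: leading byte 0x33 = 00110011 → 1-byte char #2 = 33.
Offset 4: leading byte 0xF3 = 11110011 → 4-byte char #3 = F3 B7 BB B0.
Offset 8: leading byte 0xE9 = 11101001 → 3-byte char #4 = E9 83 B3.
Offset 11: leading byte 0xE2 = 11100010 → 3-byte char #5 = E2 87 99.
Leading byte 0xE2 = 11100010 matches 1110xxxx → 3-byte sequence.
Byte 1: 0xE2 = 11100010, payload 0010 (4 bits).
Byte 2: 0x87 = 10000111 (10xxxxxx ✓), payload 000111.
Byte 3: 0x99 = 10011001 (10xxxxxx ✓), payload 011001.
Concatenate: 0010000111011001 = 0x21D9 (16 bits → U+21D9).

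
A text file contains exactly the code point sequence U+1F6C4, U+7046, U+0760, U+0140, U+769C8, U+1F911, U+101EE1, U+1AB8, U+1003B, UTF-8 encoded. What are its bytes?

U+1F6C4: 4-byte form → F0 9F 9B 84.
U+7046: 3-byte form → E7 81 86.
U+0760: 2-byte form → DD A0.
U+0140: 2-byte form → C5 80.
U+769C8: 4-byte form → F1 B6 A7 88.
U+1F911: 4-byte form → F0 9F A4 91.
U+101EE1: 4-byte form → F4 81 BB A1.
U+1AB8: 3-byte form → E1 AA B8.
U+1003B: 4-byte form → F0 90 80 BB.
Concatenated (30 bytes): F0 9F 9B 84 E7 81 86 DD A0 C5 80 F1 B6 A7 88 F0 9F A4 91 F4 81 BB A1 E1 AA B8 F0 90 80 BB.

F0 9F 9B 84 E7 81 86 DD A0 C5 80 F1 B6 A7 88 F0 9F A4 91 F4 81 BB A1 E1 AA B8 F0 90 80 BB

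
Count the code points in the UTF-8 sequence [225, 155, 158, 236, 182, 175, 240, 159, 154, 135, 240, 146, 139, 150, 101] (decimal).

5

Byte at offset 0: 0xE1 = 11100001 → 3-byte char (#1). Advance 3.
Byte at offset 3: 0xEC = 11101100 → 3-byte char (#2). Advance 3.
Byte at offset 6: 0xF0 = 11110000 → 4-byte char (#3). Advance 4.
Byte at offset 10: 0xF0 = 11110000 → 4-byte char (#4). Advance 4.
Byte at offset 14: 0x65 = 01100101 → 1-byte char (#5). Advance 1.
Reached end at offset 15 after 5 code points.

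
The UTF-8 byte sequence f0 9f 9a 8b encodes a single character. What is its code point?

Leading byte 0xF0 = 11110000 matches 11110xxx → 4-byte sequence.
Byte 1: 0xF0 = 11110000, payload 000 (3 bits).
Byte 2: 0x9F = 10011111 (10xxxxxx ✓), payload 011111.
Byte 3: 0x9A = 10011010 (10xxxxxx ✓), payload 011010.
Byte 4: 0x8B = 10001011 (10xxxxxx ✓), payload 001011.
Concatenate: 000011111011010001011 = 0x1F68B (21 bits → U+1F68B).

U+1F68B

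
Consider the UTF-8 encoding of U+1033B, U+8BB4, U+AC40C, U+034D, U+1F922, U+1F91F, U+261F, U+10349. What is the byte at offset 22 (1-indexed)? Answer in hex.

1-indexed offset 22 is 0-indexed offset 21.
U+1033B → 4-byte form F0 90 8C BB at offsets 0–3.
U+8BB4 → 3-byte form E8 AE B4 at offsets 4–6.
U+AC40C → 4-byte form F2 AC 90 8C at offsets 7–10.
U+034D → 2-byte form CD 8D at offsets 11–12.
U+1F922 → 4-byte form F0 9F A4 A2 at offsets 13–16.
U+1F91F → 4-byte form F0 9F A4 9F at offsets 17–20.
U+261F → 3-byte form E2 98 9F at offsets 21–23.
Offset 21 falls in char 7's range; it's byte 1 of E2 98 9F = 0xE2.

0xE2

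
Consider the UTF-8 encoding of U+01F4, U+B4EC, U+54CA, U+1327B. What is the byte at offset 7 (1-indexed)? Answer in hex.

1-indexed offset 7 is 0-indexed offset 6.
U+01F4 → 2-byte form C7 B4 at offsets 0–1.
U+B4EC → 3-byte form EB 93 AC at offsets 2–4.
U+54CA → 3-byte form E5 93 8A at offsets 5–7.
Offset 6 falls in char 3's range; it's byte 2 of E5 93 8A = 0x93.

0x93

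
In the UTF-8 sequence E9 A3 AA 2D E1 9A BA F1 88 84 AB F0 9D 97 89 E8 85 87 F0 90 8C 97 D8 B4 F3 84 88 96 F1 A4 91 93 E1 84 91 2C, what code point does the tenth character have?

Offset 0: leading byte 0xE9 = 11101001 → 3-byte char #1 = E9 A3 AA.
Offset 3: leading byte 0x2D = 00101101 → 1-byte char #2 = 2D.
Offset 4: leading byte 0xE1 = 11100001 → 3-byte char #3 = E1 9A BA.
Offset 7: leading byte 0xF1 = 11110001 → 4-byte char #4 = F1 88 84 AB.
Offset 11: leading byte 0xF0 = 11110000 → 4-byte char #5 = F0 9D 97 89.
Offset 15: leading byte 0xE8 = 11101000 → 3-byte char #6 = E8 85 87.
Offset 18: leading byte 0xF0 = 11110000 → 4-byte char #7 = F0 90 8C 97.
Offset 22: leading byte 0xD8 = 11011000 → 2-byte char #8 = D8 B4.
Offset 24: leading byte 0xF3 = 11110011 → 4-byte char #9 = F3 84 88 96.
Offset 28: leading byte 0xF1 = 11110001 → 4-byte char #10 = F1 A4 91 93.
Leading byte 0xF1 = 11110001 matches 11110xxx → 4-byte sequence.
Byte 1: 0xF1 = 11110001, payload 001 (3 bits).
Byte 2: 0xA4 = 10100100 (10xxxxxx ✓), payload 100100.
Byte 3: 0x91 = 10010001 (10xxxxxx ✓), payload 010001.
Byte 4: 0x93 = 10010011 (10xxxxxx ✓), payload 010011.
Concatenate: 001100100010001010011 = 0x64453 (21 bits → U+64453).

U+64453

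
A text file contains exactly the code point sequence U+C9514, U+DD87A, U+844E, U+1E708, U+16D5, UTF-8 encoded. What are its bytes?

U+C9514: 4-byte form → F3 89 94 94.
U+DD87A: 4-byte form → F3 9D A1 BA.
U+844E: 3-byte form → E8 91 8E.
U+1E708: 4-byte form → F0 9E 9C 88.
U+16D5: 3-byte form → E1 9B 95.
Concatenated (18 bytes): F3 89 94 94 F3 9D A1 BA E8 91 8E F0 9E 9C 88 E1 9B 95.

F3 89 94 94 F3 9D A1 BA E8 91 8E F0 9E 9C 88 E1 9B 95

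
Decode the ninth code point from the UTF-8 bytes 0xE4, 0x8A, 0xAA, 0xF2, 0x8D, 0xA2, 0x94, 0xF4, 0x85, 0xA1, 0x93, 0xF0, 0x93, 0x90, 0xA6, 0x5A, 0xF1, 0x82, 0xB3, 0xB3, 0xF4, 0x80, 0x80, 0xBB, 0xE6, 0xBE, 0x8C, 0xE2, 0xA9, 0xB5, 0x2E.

Offset 0: leading byte 0xE4 = 11100100 → 3-byte char #1 = E4 8A AA.
Offset 3: leading byte 0xF2 = 11110010 → 4-byte char #2 = F2 8D A2 94.
Offset 7: leading byte 0xF4 = 11110100 → 4-byte char #3 = F4 85 A1 93.
Offset 11: leading byte 0xF0 = 11110000 → 4-byte char #4 = F0 93 90 A6.
Offset 15: leading byte 0x5A = 01011010 → 1-byte char #5 = 5A.
Offset 16: leading byte 0xF1 = 11110001 → 4-byte char #6 = F1 82 B3 B3.
Offset 20: leading byte 0xF4 = 11110100 → 4-byte char #7 = F4 80 80 BB.
Offset 24: leading byte 0xE6 = 11100110 → 3-byte char #8 = E6 BE 8C.
Offset 27: leading byte 0xE2 = 11100010 → 3-byte char #9 = E2 A9 B5.
Leading byte 0xE2 = 11100010 matches 1110xxxx → 3-byte sequence.
Byte 1: 0xE2 = 11100010, payload 0010 (4 bits).
Byte 2: 0xA9 = 10101001 (10xxxxxx ✓), payload 101001.
Byte 3: 0xB5 = 10110101 (10xxxxxx ✓), payload 110101.
Concatenate: 0010101001110101 = 0x2A75 (16 bits → U+2A75).

U+2A75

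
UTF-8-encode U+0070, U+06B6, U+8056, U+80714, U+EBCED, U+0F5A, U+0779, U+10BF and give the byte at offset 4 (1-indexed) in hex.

0xE8

1-indexed offset 4 is 0-indexed offset 3.
U+0070 → 1-byte form 70 at offsets 0–0.
U+06B6 → 2-byte form DA B6 at offsets 1–2.
U+8056 → 3-byte form E8 81 96 at offsets 3–5.
Offset 3 falls in char 3's range; it's byte 1 of E8 81 96 = 0xE8.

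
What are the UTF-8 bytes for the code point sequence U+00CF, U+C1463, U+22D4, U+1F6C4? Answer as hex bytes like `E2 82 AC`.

U+00CF: 2-byte form → C3 8F.
U+C1463: 4-byte form → F3 81 91 A3.
U+22D4: 3-byte form → E2 8B 94.
U+1F6C4: 4-byte form → F0 9F 9B 84.
Concatenated (13 bytes): C3 8F F3 81 91 A3 E2 8B 94 F0 9F 9B 84.

C3 8F F3 81 91 A3 E2 8B 94 F0 9F 9B 84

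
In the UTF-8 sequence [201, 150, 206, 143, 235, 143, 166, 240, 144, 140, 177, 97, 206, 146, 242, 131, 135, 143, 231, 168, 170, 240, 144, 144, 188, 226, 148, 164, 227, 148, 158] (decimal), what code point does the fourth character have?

U+10331

Offset 0: leading byte 0xC9 = 11001001 → 2-byte char #1 = C9 96.
Offset 2: leading byte 0xCE = 11001110 → 2-byte char #2 = CE 8F.
Offset 4: leading byte 0xEB = 11101011 → 3-byte char #3 = EB 8F A6.
Offset 7: leading byte 0xF0 = 11110000 → 4-byte char #4 = F0 90 8C B1.
Leading byte 0xF0 = 11110000 matches 11110xxx → 4-byte sequence.
Byte 1: 0xF0 = 11110000, payload 000 (3 bits).
Byte 2: 0x90 = 10010000 (10xxxxxx ✓), payload 010000.
Byte 3: 0x8C = 10001100 (10xxxxxx ✓), payload 001100.
Byte 4: 0xB1 = 10110001 (10xxxxxx ✓), payload 110001.
Concatenate: 000010000001100110001 = 0x10331 (21 bits → U+10331).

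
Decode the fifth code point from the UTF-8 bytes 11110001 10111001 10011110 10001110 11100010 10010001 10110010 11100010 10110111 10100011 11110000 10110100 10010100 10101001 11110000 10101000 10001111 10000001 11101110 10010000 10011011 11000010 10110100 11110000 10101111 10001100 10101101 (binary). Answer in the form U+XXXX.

U+283C1

Offset 0: leading byte 0xF1 = 11110001 → 4-byte char #1 = F1 B9 9E 8E.
Offset 4: leading byte 0xE2 = 11100010 → 3-byte char #2 = E2 91 B2.
Offset 7: leading byte 0xE2 = 11100010 → 3-byte char #3 = E2 B7 A3.
Offset 10: leading byte 0xF0 = 11110000 → 4-byte char #4 = F0 B4 94 A9.
Offset 14: leading byte 0xF0 = 11110000 → 4-byte char #5 = F0 A8 8F 81.
Leading byte 0xF0 = 11110000 matches 11110xxx → 4-byte sequence.
Byte 1: 0xF0 = 11110000, payload 000 (3 bits).
Byte 2: 0xA8 = 10101000 (10xxxxxx ✓), payload 101000.
Byte 3: 0x8F = 10001111 (10xxxxxx ✓), payload 001111.
Byte 4: 0x81 = 10000001 (10xxxxxx ✓), payload 000001.
Concatenate: 000101000001111000001 = 0x283C1 (21 bits → U+283C1).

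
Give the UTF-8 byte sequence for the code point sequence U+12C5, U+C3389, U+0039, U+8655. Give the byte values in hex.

E1 8B 85 F3 83 8E 89 39 E8 99 95

U+12C5: 3-byte form → E1 8B 85.
U+C3389: 4-byte form → F3 83 8E 89.
U+0039: 1-byte form → 39.
U+8655: 3-byte form → E8 99 95.
Concatenated (11 bytes): E1 8B 85 F3 83 8E 89 39 E8 99 95.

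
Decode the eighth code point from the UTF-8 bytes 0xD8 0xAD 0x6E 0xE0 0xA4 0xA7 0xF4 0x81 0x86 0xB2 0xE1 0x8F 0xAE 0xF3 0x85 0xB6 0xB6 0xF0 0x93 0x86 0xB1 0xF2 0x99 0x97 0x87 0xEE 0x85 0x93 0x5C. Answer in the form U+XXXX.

U+995C7

Offset 0: leading byte 0xD8 = 11011000 → 2-byte char #1 = D8 AD.
Offset 2: leading byte 0x6E = 01101110 → 1-byte char #2 = 6E.
Offset 3: leading byte 0xE0 = 11100000 → 3-byte char #3 = E0 A4 A7.
Offset 6: leading byte 0xF4 = 11110100 → 4-byte char #4 = F4 81 86 B2.
Offset 10: leading byte 0xE1 = 11100001 → 3-byte char #5 = E1 8F AE.
Offset 13: leading byte 0xF3 = 11110011 → 4-byte char #6 = F3 85 B6 B6.
Offset 17: leading byte 0xF0 = 11110000 → 4-byte char #7 = F0 93 86 B1.
Offset 21: leading byte 0xF2 = 11110010 → 4-byte char #8 = F2 99 97 87.
Leading byte 0xF2 = 11110010 matches 11110xxx → 4-byte sequence.
Byte 1: 0xF2 = 11110010, payload 010 (3 bits).
Byte 2: 0x99 = 10011001 (10xxxxxx ✓), payload 011001.
Byte 3: 0x97 = 10010111 (10xxxxxx ✓), payload 010111.
Byte 4: 0x87 = 10000111 (10xxxxxx ✓), payload 000111.
Concatenate: 010011001010111000111 = 0x995C7 (21 bits → U+995C7).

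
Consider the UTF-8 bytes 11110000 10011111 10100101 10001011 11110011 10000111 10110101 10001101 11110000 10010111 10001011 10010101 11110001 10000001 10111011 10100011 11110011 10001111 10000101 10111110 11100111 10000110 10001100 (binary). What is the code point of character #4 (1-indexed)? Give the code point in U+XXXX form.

Offset 0: leading byte 0xF0 = 11110000 → 4-byte char #1 = F0 9F A5 8B.
Offset 4: leading byte 0xF3 = 11110011 → 4-byte char #2 = F3 87 B5 8D.
Offset 8: leading byte 0xF0 = 11110000 → 4-byte char #3 = F0 97 8B 95.
Offset 12: leading byte 0xF1 = 11110001 → 4-byte char #4 = F1 81 BB A3.
Leading byte 0xF1 = 11110001 matches 11110xxx → 4-byte sequence.
Byte 1: 0xF1 = 11110001, payload 001 (3 bits).
Byte 2: 0x81 = 10000001 (10xxxxxx ✓), payload 000001.
Byte 3: 0xBB = 10111011 (10xxxxxx ✓), payload 111011.
Byte 4: 0xA3 = 10100011 (10xxxxxx ✓), payload 100011.
Concatenate: 001000001111011100011 = 0x41EE3 (21 bits → U+41EE3).

U+41EE3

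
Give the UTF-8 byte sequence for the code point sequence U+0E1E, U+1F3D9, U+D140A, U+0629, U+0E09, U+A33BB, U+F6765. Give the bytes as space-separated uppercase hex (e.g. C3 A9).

U+0E1E: 3-byte form → E0 B8 9E.
U+1F3D9: 4-byte form → F0 9F 8F 99.
U+D140A: 4-byte form → F3 91 90 8A.
U+0629: 2-byte form → D8 A9.
U+0E09: 3-byte form → E0 B8 89.
U+A33BB: 4-byte form → F2 A3 8E BB.
U+F6765: 4-byte form → F3 B6 9D A5.
Concatenated (24 bytes): E0 B8 9E F0 9F 8F 99 F3 91 90 8A D8 A9 E0 B8 89 F2 A3 8E BB F3 B6 9D A5.

E0 B8 9E F0 9F 8F 99 F3 91 90 8A D8 A9 E0 B8 89 F2 A3 8E BB F3 B6 9D A5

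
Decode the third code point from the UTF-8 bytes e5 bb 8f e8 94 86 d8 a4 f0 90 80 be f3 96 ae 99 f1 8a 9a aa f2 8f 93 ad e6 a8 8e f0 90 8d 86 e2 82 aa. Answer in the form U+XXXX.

Offset 0: leading byte 0xE5 = 11100101 → 3-byte char #1 = E5 BB 8F.
Offset 3: leading byte 0xE8 = 11101000 → 3-byte char #2 = E8 94 86.
Offset 6: leading byte 0xD8 = 11011000 → 2-byte char #3 = D8 A4.
Leading byte 0xD8 = 11011000 matches 110xxxxx → 2-byte sequence.
Byte 1: 0xD8 = 11011000, payload 11000 (5 bits).
Byte 2: 0xA4 = 10100100 (10xxxxxx ✓), payload 100100.
Concatenate: 11000100100 = 0x624 (11 bits → U+0624).

U+0624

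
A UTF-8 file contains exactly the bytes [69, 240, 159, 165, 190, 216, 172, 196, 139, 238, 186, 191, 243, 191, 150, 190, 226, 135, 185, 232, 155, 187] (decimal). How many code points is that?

8

Byte at offset 0: 0x45 = 01000101 → 1-byte char (#1). Advance 1.
Byte at offset 1: 0xF0 = 11110000 → 4-byte char (#2). Advance 4.
Byte at offset 5: 0xD8 = 11011000 → 2-byte char (#3). Advance 2.
Byte at offset 7: 0xC4 = 11000100 → 2-byte char (#4). Advance 2.
Byte at offset 9: 0xEE = 11101110 → 3-byte char (#5). Advance 3.
Byte at offset 12: 0xF3 = 11110011 → 4-byte char (#6). Advance 4.
Byte at offset 16: 0xE2 = 11100010 → 3-byte char (#7). Advance 3.
Byte at offset 19: 0xE8 = 11101000 → 3-byte char (#8). Advance 3.
Reached end at offset 22 after 8 code points.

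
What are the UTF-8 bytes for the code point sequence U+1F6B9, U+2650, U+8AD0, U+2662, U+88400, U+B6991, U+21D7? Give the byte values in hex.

F0 9F 9A B9 E2 99 90 E8 AB 90 E2 99 A2 F2 88 90 80 F2 B6 A6 91 E2 87 97

U+1F6B9: 4-byte form → F0 9F 9A B9.
U+2650: 3-byte form → E2 99 90.
U+8AD0: 3-byte form → E8 AB 90.
U+2662: 3-byte form → E2 99 A2.
U+88400: 4-byte form → F2 88 90 80.
U+B6991: 4-byte form → F2 B6 A6 91.
U+21D7: 3-byte form → E2 87 97.
Concatenated (24 bytes): F0 9F 9A B9 E2 99 90 E8 AB 90 E2 99 A2 F2 88 90 80 F2 B6 A6 91 E2 87 97.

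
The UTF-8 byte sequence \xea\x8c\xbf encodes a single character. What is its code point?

U+A33F

Leading byte 0xEA = 11101010 matches 1110xxxx → 3-byte sequence.
Byte 1: 0xEA = 11101010, payload 1010 (4 bits).
Byte 2: 0x8C = 10001100 (10xxxxxx ✓), payload 001100.
Byte 3: 0xBF = 10111111 (10xxxxxx ✓), payload 111111.
Concatenate: 1010001100111111 = 0xA33F (16 bits → U+A33F).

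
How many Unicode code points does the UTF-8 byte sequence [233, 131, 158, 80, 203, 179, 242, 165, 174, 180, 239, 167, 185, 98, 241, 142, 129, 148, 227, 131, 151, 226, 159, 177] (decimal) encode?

Byte at offset 0: 0xE9 = 11101001 → 3-byte char (#1). Advance 3.
Byte at offset 3: 0x50 = 01010000 → 1-byte char (#2). Advance 1.
Byte at offset 4: 0xCB = 11001011 → 2-byte char (#3). Advance 2.
Byte at offset 6: 0xF2 = 11110010 → 4-byte char (#4). Advance 4.
Byte at offset 10: 0xEF = 11101111 → 3-byte char (#5). Advance 3.
Byte at offset 13: 0x62 = 01100010 → 1-byte char (#6). Advance 1.
Byte at offset 14: 0xF1 = 11110001 → 4-byte char (#7). Advance 4.
Byte at offset 18: 0xE3 = 11100011 → 3-byte char (#8). Advance 3.
Byte at offset 21: 0xE2 = 11100010 → 3-byte char (#9). Advance 3.
Reached end at offset 24 after 9 code points.

9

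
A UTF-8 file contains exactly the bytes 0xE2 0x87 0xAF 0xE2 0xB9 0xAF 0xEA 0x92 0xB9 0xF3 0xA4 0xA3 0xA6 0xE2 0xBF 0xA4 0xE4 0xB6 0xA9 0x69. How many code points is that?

7

Byte at offset 0: 0xE2 = 11100010 → 3-byte char (#1). Advance 3.
Byte at offset 3: 0xE2 = 11100010 → 3-byte char (#2). Advance 3.
Byte at offset 6: 0xEA = 11101010 → 3-byte char (#3). Advance 3.
Byte at offset 9: 0xF3 = 11110011 → 4-byte char (#4). Advance 4.
Byte at offset 13: 0xE2 = 11100010 → 3-byte char (#5). Advance 3.
Byte at offset 16: 0xE4 = 11100100 → 3-byte char (#6). Advance 3.
Byte at offset 19: 0x69 = 01101001 → 1-byte char (#7). Advance 1.
Reached end at offset 20 after 7 code points.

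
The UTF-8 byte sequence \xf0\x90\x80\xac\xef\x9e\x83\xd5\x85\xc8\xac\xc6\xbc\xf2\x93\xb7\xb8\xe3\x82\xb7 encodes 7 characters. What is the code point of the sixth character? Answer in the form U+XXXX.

U+93DF8

Offset 0: leading byte 0xF0 = 11110000 → 4-byte char #1 = F0 90 80 AC.
Offset 4: leading byte 0xEF = 11101111 → 3-byte char #2 = EF 9E 83.
Offset 7: leading byte 0xD5 = 11010101 → 2-byte char #3 = D5 85.
Offset 9: leading byte 0xC8 = 11001000 → 2-byte char #4 = C8 AC.
Offset 11: leading byte 0xC6 = 11000110 → 2-byte char #5 = C6 BC.
Offset 13: leading byte 0xF2 = 11110010 → 4-byte char #6 = F2 93 B7 B8.
Leading byte 0xF2 = 11110010 matches 11110xxx → 4-byte sequence.
Byte 1: 0xF2 = 11110010, payload 010 (3 bits).
Byte 2: 0x93 = 10010011 (10xxxxxx ✓), payload 010011.
Byte 3: 0xB7 = 10110111 (10xxxxxx ✓), payload 110111.
Byte 4: 0xB8 = 10111000 (10xxxxxx ✓), payload 111000.
Concatenate: 010010011110111111000 = 0x93DF8 (21 bits → U+93DF8).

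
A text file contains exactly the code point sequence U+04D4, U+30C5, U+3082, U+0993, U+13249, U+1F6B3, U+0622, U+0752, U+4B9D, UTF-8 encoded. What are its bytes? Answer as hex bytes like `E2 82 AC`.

D3 94 E3 83 85 E3 82 82 E0 A6 93 F0 93 89 89 F0 9F 9A B3 D8 A2 DD 92 E4 AE 9D

U+04D4: 2-byte form → D3 94.
U+30C5: 3-byte form → E3 83 85.
U+3082: 3-byte form → E3 82 82.
U+0993: 3-byte form → E0 A6 93.
U+13249: 4-byte form → F0 93 89 89.
U+1F6B3: 4-byte form → F0 9F 9A B3.
U+0622: 2-byte form → D8 A2.
U+0752: 2-byte form → DD 92.
U+4B9D: 3-byte form → E4 AE 9D.
Concatenated (26 bytes): D3 94 E3 83 85 E3 82 82 E0 A6 93 F0 93 89 89 F0 9F 9A B3 D8 A2 DD 92 E4 AE 9D.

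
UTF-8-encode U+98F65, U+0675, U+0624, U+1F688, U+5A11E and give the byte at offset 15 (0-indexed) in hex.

U+98F65 → 4-byte form F2 98 BD A5 at offsets 0–3.
U+0675 → 2-byte form D9 B5 at offsets 4–5.
U+0624 → 2-byte form D8 A4 at offsets 6–7.
U+1F688 → 4-byte form F0 9F 9A 88 at offsets 8–11.
U+5A11E → 4-byte form F1 9A 84 9E at offsets 12–15.
Offset 15 falls in char 5's range; it's byte 4 of F1 9A 84 9E = 0x9E.

0x9E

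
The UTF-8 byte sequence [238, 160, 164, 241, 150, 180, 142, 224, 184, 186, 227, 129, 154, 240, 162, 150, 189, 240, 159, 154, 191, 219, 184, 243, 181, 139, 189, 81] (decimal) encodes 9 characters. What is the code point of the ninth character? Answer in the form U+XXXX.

U+0051

Offset 0: leading byte 0xEE = 11101110 → 3-byte char #1 = EE A0 A4.
Offset 3: leading byte 0xF1 = 11110001 → 4-byte char #2 = F1 96 B4 8E.
Offset 7: leading byte 0xE0 = 11100000 → 3-byte char #3 = E0 B8 BA.
Offset 10: leading byte 0xE3 = 11100011 → 3-byte char #4 = E3 81 9A.
Offset 13: leading byte 0xF0 = 11110000 → 4-byte char #5 = F0 A2 96 BD.
Offset 17: leading byte 0xF0 = 11110000 → 4-byte char #6 = F0 9F 9A BF.
Offset 21: leading byte 0xDB = 11011011 → 2-byte char #7 = DB B8.
Offset 23: leading byte 0xF3 = 11110011 → 4-byte char #8 = F3 B5 8B BD.
Offset 27: leading byte 0x51 = 01010001 → 1-byte char #9 = 51.
Leading byte 0x51 = 01010001 matches 0xxxxxxx → 1-byte sequence.
Byte 1: 0x51 = 01010001, payload 1010001 (7 bits).
Concatenate: 1010001 = 0x51 (7 bits → U+0051).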